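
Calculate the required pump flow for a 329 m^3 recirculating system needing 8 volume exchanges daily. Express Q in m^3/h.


Daily recirculation volume = 329 m^3 * 8 = 2632 m^3/day
Flow rate Q = daily volume / 24 h = 2632 / 24 = 109.667 m^3/h

109.667 m^3/h


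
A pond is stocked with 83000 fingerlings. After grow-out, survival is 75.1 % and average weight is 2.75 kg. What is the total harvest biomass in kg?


Survivors = 83000 * 75.1/100 = 62333 fish
Harvest biomass = survivors * W_f = 62333 * 2.75 = 171415.75 kg

171415.75 kg


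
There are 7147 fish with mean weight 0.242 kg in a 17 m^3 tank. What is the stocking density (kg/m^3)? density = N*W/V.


Total biomass = 7147 fish * 0.242 kg = 1729.574 kg
Density = total biomass / volume = 1729.574 / 17 = 101.74 kg/m^3

101.74 kg/m^3


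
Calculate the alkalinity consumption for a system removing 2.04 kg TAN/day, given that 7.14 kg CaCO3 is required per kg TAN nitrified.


Alkalinity factor: 7.14 kg CaCO3 consumed per kg TAN nitrified
alk = 2.04 kg TAN * 7.14 = 14.5656 kg CaCO3/day

14.5656 kg CaCO3/day


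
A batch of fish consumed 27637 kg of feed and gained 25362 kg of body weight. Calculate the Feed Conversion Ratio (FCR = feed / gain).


FCR = feed consumed / weight gained
FCR = 27637 kg / 25362 kg = 1.0897

1.0897


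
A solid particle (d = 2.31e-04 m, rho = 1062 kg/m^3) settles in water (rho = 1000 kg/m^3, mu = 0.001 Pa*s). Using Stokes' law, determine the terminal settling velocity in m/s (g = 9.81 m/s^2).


Density difference: rho_p - rho_f = 1062 - 1000 = 62 kg/m^3
d^2 = (2.31e-04)^2 = 5.3361e-08 m^2
Numerator = (rho_p - rho_f) * g * d^2 = 62 * 9.81 * 5.3361e-08 = 3.2455227e-05
Denominator = 18 * mu = 18 * 0.001 = 0.018
v_s = 3.2455227e-05 / 0.018 = 0.00180307 m/s
Check: Re = rho_f * v_s * d / mu = 1000 * 0.00180307 * 2.31e-04 / 0.001 = 0.417 < 1, so Stokes' law applies.

0.00180307 m/s


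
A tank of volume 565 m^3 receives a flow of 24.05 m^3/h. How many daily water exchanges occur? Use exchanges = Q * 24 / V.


Daily flow volume = 24.05 m^3/h * 24 h = 577.2 m^3/day
Exchanges = daily flow / tank volume = 577.2 / 565 = 1.02159 exchanges/day

1.02159 exchanges/day


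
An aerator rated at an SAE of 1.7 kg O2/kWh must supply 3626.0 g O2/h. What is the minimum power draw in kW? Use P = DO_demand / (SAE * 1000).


SAE in g O2/kWh = 1.7 * 1000 = 1700 g/kWh
P = DO_demand / SAE_g = 3626.0 / 1700 = 2.13294 kW

2.13294 kW


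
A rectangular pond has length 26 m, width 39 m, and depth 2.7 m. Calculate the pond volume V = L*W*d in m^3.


Base area = L * W = 26 * 39 = 1014 m^2
Volume = area * depth = 1014 * 2.7 = 2737.8 m^3

2737.8 m^3


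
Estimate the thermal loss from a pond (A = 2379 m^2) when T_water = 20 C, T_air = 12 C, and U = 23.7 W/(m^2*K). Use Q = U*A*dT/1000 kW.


Temperature difference dT = 20 - 12 = 8 K
Heat loss (W) = U * A * dT = 23.7 * 2379 * 8 = 451058.4 W
Convert to kW: 451058.4 / 1000 = 451.0584 kW

451.0584 kW


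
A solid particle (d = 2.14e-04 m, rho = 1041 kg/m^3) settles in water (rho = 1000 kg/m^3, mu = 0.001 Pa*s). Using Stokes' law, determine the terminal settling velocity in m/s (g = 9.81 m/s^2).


Density difference: rho_p - rho_f = 1041 - 1000 = 41 kg/m^3
d^2 = (2.14e-04)^2 = 4.5796e-08 m^2
Numerator = (rho_p - rho_f) * g * d^2 = 41 * 9.81 * 4.5796e-08 = 1.8419609e-05
Denominator = 18 * mu = 18 * 0.001 = 0.018
v_s = 1.8419609e-05 / 0.018 = 0.00102331 m/s
Check: Re = rho_f * v_s * d / mu = 1000 * 0.00102331 * 2.14e-04 / 0.001 = 0.219 < 1, so Stokes' law applies.

0.00102331 m/s


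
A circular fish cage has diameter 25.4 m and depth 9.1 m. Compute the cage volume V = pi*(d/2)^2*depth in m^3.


r = d/2 = 25.4/2 = 12.7 m
Base area = pi*r^2 = pi*12.7^2 = 506.70748 m^2
Volume = 506.70748 * 9.1 = 4611.04 m^3

4611.04 m^3


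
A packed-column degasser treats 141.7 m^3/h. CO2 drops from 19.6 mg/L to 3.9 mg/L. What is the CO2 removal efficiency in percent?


CO2_out / CO2_in = 3.9 / 19.6 = 0.19897959
Fraction remaining = 0.19897959
efficiency = (1 - 0.19897959) * 100 = 80.102 %

80.102 %


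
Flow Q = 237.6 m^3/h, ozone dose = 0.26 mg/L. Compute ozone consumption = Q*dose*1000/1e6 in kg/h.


O3 demand (mg/h) = Q * dose * 1000 = 237.6 * 0.26 * 1000 = 61776 mg/h
Convert mg to kg: 61776 / 1e6 = 0.061776 kg/h

0.061776 kg/h


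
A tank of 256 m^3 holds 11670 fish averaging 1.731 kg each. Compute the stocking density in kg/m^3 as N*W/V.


Total biomass = 11670 fish * 1.731 kg = 20200.77 kg
Density = total biomass / volume = 20200.77 / 256 = 78.9093 kg/m^3

78.9093 kg/m^3


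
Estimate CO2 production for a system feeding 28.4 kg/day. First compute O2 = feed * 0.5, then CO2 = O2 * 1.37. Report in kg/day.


O2 = 28.4 * 0.5 = 14.2
CO2 = 14.2 * 1.37 = 19.454

19.454 kg/day


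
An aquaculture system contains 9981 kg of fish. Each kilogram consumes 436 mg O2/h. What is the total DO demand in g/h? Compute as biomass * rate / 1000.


Total O2 consumption (mg/h) = 9981 kg * 436 mg/(kg*h) = 4351716 mg/h
Convert to g/h: 4351716 / 1000 = 4351.716 g/h

4351.716 g/h


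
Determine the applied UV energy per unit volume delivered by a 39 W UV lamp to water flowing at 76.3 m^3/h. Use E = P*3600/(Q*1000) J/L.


Energy delivered per hour = 39 W * 3600 s = 140400 J/h
Volume treated per hour = 76.3 m^3/h * 1000 = 76300 L/h
dose = 140400 / 76300 = 1.8401 J/L

1.8401 J/L


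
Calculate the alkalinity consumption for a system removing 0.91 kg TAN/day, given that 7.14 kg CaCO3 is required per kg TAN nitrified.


Alkalinity factor: 7.14 kg CaCO3 consumed per kg TAN nitrified
alk = 0.91 kg TAN * 7.14 = 6.4974 kg CaCO3/day

6.4974 kg CaCO3/day


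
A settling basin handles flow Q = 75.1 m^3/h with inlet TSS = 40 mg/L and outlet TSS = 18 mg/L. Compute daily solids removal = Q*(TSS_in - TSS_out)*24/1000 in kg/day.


Concentration drop: TSS_in - TSS_out = 40 - 18 = 22 mg/L
Hourly solids removed = Q * dTSS = 75.1 m^3/h * 22 mg/L = 1652.2 g/h  (m^3/h * mg/L = g/h)
Daily solids removed = 1652.2 * 24 = 39652.8 g/day
Convert g to kg: 39652.8 / 1000 = 39.6528 kg/day

39.6528 kg/day


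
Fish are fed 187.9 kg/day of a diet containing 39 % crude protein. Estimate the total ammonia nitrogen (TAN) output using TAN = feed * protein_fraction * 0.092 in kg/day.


Protein in feed = 187.9 * 39/100 = 73.281 kg/day
TAN = protein * 0.092 = 73.281 * 0.092 = 6.741852 kg/day

6.741852 kg/day


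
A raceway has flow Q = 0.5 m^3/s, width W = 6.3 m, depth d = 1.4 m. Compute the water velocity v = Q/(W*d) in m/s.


Cross-sectional area = W * d = 6.3 * 1.4 = 8.82 m^2
Velocity = Q / A = 0.5 / 8.82 = 0.0566893 m/s

0.0566893 m/s


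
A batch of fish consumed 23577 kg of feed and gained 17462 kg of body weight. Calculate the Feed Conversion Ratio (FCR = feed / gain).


FCR = feed consumed / weight gained
FCR = 23577 kg / 17462 kg = 1.35019

1.35019


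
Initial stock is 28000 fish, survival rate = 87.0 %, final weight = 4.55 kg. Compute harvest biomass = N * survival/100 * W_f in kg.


Survivors = 28000 * 87.0/100 = 24360 fish
Harvest biomass = survivors * W_f = 24360 * 4.55 = 110838 kg

110838 kg


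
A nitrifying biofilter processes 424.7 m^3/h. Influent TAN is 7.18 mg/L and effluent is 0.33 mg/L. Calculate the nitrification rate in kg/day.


Concentration drop: TAN_in - TAN_out = 7.18 - 0.33 = 6.85 mg/L
Hourly TAN removed = Q * dTAN = 424.7 m^3/h * 6.85 mg/L = 2909.195 g/h  (m^3/h * mg/L = g/h)
Daily TAN removed = 2909.195 * 24 = 69820.68 g/day
Convert to kg/day: 69820.68 / 1000 = 69.82068 kg/day

69.82068 kg/day


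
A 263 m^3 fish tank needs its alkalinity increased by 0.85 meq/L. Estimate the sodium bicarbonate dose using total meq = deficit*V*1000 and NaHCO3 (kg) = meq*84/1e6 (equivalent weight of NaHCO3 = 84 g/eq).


Tank volume in L = 263 m^3 * 1000 = 263000 L
Total meq required = 0.85 meq/L * 263000 L = 223550 meq
NaHCO3 mass = 223550 meq * 84 mg/meq / 1e6 = 18.7782 kg

18.7782 kg


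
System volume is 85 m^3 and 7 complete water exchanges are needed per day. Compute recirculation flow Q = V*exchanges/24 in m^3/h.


Daily recirculation volume = 85 m^3 * 7 = 595 m^3/day
Flow rate Q = daily volume / 24 h = 595 / 24 = 24.7917 m^3/h

24.7917 m^3/h


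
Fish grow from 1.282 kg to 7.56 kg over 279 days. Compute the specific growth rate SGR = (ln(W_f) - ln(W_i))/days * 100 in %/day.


ln(W_f) = ln(7.56) = 2.0228712
ln(W_i) = ln(1.282) = 0.24842136
ln(W_f) - ln(W_i) = 2.0228712 - 0.24842136 = 1.7744498
SGR = 1.7744498 / 279 * 100 = 0.636004 %/day

0.636004 %/day


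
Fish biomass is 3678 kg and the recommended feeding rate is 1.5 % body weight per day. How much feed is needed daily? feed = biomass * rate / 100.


Feeding rate fraction = 1.5% / 100 = 0.015
Daily feed = 3678 kg * 0.015 = 55.17 kg/day

55.17 kg/day


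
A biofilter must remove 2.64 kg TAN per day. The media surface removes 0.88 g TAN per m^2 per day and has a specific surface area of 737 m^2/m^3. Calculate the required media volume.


A = 2.64*1000 / 0.88 = 3000 m^2
V = 3000 / 737 = 4.07056

4.07056 m^3


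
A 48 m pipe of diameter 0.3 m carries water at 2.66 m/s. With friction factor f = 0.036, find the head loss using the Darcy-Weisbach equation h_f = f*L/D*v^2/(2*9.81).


v^2 = 2.66^2 = 7.0756 m^2/s^2
L/D = 48/0.3 = 160
h_f = f*(L/D)*v^2/(2g) = 0.036 * 160 * 7.0756 / 19.62 = 2.07724 m

2.07724 m


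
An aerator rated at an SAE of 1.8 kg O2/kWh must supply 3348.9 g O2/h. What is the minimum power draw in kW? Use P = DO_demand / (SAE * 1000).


SAE in g O2/kWh = 1.8 * 1000 = 1800 g/kWh
P = DO_demand / SAE_g = 3348.9 / 1800 = 1.8605 kW

1.8605 kW


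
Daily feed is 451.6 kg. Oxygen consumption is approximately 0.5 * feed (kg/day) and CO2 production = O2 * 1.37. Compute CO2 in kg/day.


O2 = 451.6 * 0.5 = 225.8
CO2 = 225.8 * 1.37 = 309.346

309.346 kg/day


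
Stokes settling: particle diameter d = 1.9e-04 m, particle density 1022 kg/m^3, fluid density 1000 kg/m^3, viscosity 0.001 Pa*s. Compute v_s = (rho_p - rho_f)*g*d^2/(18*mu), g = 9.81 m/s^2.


Density difference: rho_p - rho_f = 1022 - 1000 = 22 kg/m^3
d^2 = (1.9e-04)^2 = 3.61e-08 m^2
Numerator = (rho_p - rho_f) * g * d^2 = 22 * 9.81 * 3.61e-08 = 7.791102e-06
Denominator = 18 * mu = 18 * 0.001 = 0.018
v_s = 7.791102e-06 / 0.018 = 4.32839e-04 m/s
Check: Re = rho_f * v_s * d / mu = 1000 * 4.32839e-04 * 1.9e-04 / 0.001 = 0.0822 < 1, so Stokes' law applies.

4.32839e-04 m/s


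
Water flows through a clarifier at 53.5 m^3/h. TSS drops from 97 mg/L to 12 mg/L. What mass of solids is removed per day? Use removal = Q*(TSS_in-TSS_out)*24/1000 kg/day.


Concentration drop: TSS_in - TSS_out = 97 - 12 = 85 mg/L
Hourly solids removed = Q * dTSS = 53.5 m^3/h * 85 mg/L = 4547.5 g/h  (m^3/h * mg/L = g/h)
Daily solids removed = 4547.5 * 24 = 109140 g/day
Convert g to kg: 109140 / 1000 = 109.14 kg/day

109.14 kg/day


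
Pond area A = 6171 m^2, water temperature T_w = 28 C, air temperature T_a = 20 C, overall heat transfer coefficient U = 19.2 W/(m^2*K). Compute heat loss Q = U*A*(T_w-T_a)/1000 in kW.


Temperature difference dT = 28 - 20 = 8 K
Heat loss (W) = U * A * dT = 19.2 * 6171 * 8 = 947865.6 W
Convert to kW: 947865.6 / 1000 = 947.8656 kW

947.8656 kW


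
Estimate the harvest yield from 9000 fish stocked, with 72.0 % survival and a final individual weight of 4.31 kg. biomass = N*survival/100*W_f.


Survivors = 9000 * 72.0/100 = 6480 fish
Harvest biomass = survivors * W_f = 6480 * 4.31 = 27928.8 kg

27928.8 kg


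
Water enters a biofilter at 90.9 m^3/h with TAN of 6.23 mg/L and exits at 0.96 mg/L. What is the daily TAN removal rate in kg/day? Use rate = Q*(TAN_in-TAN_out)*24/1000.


Concentration drop: TAN_in - TAN_out = 6.23 - 0.96 = 5.27 mg/L
Hourly TAN removed = Q * dTAN = 90.9 m^3/h * 5.27 mg/L = 479.043 g/h  (m^3/h * mg/L = g/h)
Daily TAN removed = 479.043 * 24 = 11497.032 g/day
Convert to kg/day: 11497.032 / 1000 = 11.497032 kg/day

11.497032 kg/day


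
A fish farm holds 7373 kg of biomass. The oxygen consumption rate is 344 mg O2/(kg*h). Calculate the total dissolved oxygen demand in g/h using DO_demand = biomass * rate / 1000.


Total O2 consumption (mg/h) = 7373 kg * 344 mg/(kg*h) = 2536312 mg/h
Convert to g/h: 2536312 / 1000 = 2536.312 g/h

2536.312 g/h


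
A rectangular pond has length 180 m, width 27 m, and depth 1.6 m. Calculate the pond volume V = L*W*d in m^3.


Base area = L * W = 180 * 27 = 4860 m^2
Volume = area * depth = 4860 * 1.6 = 7776 m^3

7776 m^3


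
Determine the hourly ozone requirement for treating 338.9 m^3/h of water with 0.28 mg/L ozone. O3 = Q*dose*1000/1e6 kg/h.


O3 demand (mg/h) = Q * dose * 1000 = 338.9 * 0.28 * 1000 = 94892 mg/h
Convert mg to kg: 94892 / 1e6 = 0.094892 kg/h

0.094892 kg/h


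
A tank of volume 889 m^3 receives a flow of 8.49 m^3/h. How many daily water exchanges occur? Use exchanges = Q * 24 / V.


Daily flow volume = 8.49 m^3/h * 24 h = 203.76 m^3/day
Exchanges = daily flow / tank volume = 203.76 / 889 = 0.229201 exchanges/day

0.229201 exchanges/day


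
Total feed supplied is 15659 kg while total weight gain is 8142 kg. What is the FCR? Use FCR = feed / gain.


FCR = feed consumed / weight gained
FCR = 15659 kg / 8142 kg = 1.92324

1.92324


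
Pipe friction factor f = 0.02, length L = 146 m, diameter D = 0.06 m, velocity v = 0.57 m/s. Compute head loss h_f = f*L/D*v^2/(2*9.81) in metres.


v^2 = 0.57^2 = 0.3249 m^2/s^2
L/D = 146/0.06 = 2433.3333
h_f = f*(L/D)*v^2/(2g) = 0.02 * 2433.3333 * 0.3249 / 19.62 = 0.805902 m

0.805902 m


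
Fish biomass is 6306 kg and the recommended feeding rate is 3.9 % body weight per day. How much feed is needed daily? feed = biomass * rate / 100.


Feeding rate fraction = 3.9% / 100 = 0.039
Daily feed = 6306 kg * 0.039 = 245.934 kg/day

245.934 kg/day


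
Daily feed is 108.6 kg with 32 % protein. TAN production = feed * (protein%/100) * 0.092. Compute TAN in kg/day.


Protein in feed = 108.6 * 32/100 = 34.752 kg/day
TAN = protein * 0.092 = 34.752 * 0.092 = 3.197184 kg/day

3.197184 kg/day


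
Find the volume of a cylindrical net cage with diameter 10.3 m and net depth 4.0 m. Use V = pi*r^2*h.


r = d/2 = 10.3/2 = 5.15 m
Base area = pi*r^2 = pi*5.15^2 = 83.322891 m^2
Volume = 83.322891 * 4.0 = 333.292 m^3

333.292 m^3


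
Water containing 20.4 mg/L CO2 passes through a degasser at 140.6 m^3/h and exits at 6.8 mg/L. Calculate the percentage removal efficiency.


CO2_out / CO2_in = 6.8 / 20.4 = 0.33333333
Fraction remaining = 0.33333333
efficiency = (1 - 0.33333333) * 100 = 66.6667 %

66.6667 %


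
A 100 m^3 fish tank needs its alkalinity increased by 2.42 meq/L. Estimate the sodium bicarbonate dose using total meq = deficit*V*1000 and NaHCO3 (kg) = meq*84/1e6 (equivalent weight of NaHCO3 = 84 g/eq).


Tank volume in L = 100 m^3 * 1000 = 100000 L
Total meq required = 2.42 meq/L * 100000 L = 242000 meq
NaHCO3 mass = 242000 meq * 84 mg/meq / 1e6 = 20.328 kg

20.328 kg


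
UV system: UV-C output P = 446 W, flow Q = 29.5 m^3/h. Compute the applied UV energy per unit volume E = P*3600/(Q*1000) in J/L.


Energy delivered per hour = 446 W * 3600 s = 1605600 J/h
Volume treated per hour = 29.5 m^3/h * 1000 = 29500 L/h
dose = 1605600 / 29500 = 54.4271 J/L

54.4271 J/L


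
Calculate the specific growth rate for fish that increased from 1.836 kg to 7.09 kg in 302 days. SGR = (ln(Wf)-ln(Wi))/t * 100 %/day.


ln(W_f) = ln(7.09) = 1.9586853
ln(W_i) = ln(1.836) = 0.60758929
ln(W_f) - ln(W_i) = 1.9586853 - 0.60758929 = 1.351096
SGR = 1.351096 / 302 * 100 = 0.447383 %/day

0.447383 %/day


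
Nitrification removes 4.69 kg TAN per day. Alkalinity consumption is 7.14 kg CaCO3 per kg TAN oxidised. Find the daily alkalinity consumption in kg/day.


Alkalinity factor: 7.14 kg CaCO3 consumed per kg TAN nitrified
alk = 4.69 kg TAN * 7.14 = 33.4866 kg CaCO3/day

33.4866 kg CaCO3/day


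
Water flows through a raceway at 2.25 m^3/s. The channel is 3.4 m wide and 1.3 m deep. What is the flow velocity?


Cross-sectional area = W * d = 3.4 * 1.3 = 4.42 m^2
Velocity = Q / A = 2.25 / 4.42 = 0.50905 m/s

0.50905 m/s


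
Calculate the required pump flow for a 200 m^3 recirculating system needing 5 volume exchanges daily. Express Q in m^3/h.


Daily recirculation volume = 200 m^3 * 5 = 1000 m^3/day
Flow rate Q = daily volume / 24 h = 1000 / 24 = 41.6667 m^3/h

41.6667 m^3/h


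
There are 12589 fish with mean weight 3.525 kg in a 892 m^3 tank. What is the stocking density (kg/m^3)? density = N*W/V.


Total biomass = 12589 fish * 3.525 kg = 44376.225 kg
Density = total biomass / volume = 44376.225 / 892 = 49.7491 kg/m^3

49.7491 kg/m^3


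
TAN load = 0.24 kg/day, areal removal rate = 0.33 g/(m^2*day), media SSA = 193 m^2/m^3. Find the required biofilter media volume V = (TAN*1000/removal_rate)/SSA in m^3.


A = 0.24*1000 / 0.33 = 727.27273 m^2
V = 727.27273 / 193 = 3.76825

3.76825 m^3


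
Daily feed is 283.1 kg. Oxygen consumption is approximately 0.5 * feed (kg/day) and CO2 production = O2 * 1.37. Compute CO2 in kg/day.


O2 = 283.1 * 0.5 = 141.55
CO2 = 141.55 * 1.37 = 193.9235

193.9235 kg/day


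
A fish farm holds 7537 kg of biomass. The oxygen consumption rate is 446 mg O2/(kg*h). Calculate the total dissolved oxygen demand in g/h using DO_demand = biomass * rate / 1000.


Total O2 consumption (mg/h) = 7537 kg * 446 mg/(kg*h) = 3361502 mg/h
Convert to g/h: 3361502 / 1000 = 3361.502 g/h

3361.502 g/h


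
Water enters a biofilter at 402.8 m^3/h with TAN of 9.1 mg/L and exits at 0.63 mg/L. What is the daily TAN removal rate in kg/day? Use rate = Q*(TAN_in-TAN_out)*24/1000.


Concentration drop: TAN_in - TAN_out = 9.1 - 0.63 = 8.47 mg/L
Hourly TAN removed = Q * dTAN = 402.8 m^3/h * 8.47 mg/L = 3411.716 g/h  (m^3/h * mg/L = g/h)
Daily TAN removed = 3411.716 * 24 = 81881.184 g/day
Convert to kg/day: 81881.184 / 1000 = 81.881184 kg/day

81.881184 kg/day


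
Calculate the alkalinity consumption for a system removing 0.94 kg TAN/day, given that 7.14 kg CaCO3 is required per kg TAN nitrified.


Alkalinity factor: 7.14 kg CaCO3 consumed per kg TAN nitrified
alk = 0.94 kg TAN * 7.14 = 6.7116 kg CaCO3/day

6.7116 kg CaCO3/day


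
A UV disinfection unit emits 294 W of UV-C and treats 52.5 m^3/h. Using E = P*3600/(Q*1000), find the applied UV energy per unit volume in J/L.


Energy delivered per hour = 294 W * 3600 s = 1058400 J/h
Volume treated per hour = 52.5 m^3/h * 1000 = 52500 L/h
dose = 1058400 / 52500 = 20.16 J/L

20.16 J/L


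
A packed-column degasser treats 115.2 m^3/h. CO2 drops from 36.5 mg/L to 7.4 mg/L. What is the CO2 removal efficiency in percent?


CO2_out / CO2_in = 7.4 / 36.5 = 0.20273973
Fraction remaining = 0.20273973
efficiency = (1 - 0.20273973) * 100 = 79.726 %

79.726 %


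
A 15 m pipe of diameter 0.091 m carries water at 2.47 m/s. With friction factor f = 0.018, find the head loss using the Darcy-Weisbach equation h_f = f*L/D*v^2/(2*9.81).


v^2 = 2.47^2 = 6.1009 m^2/s^2
L/D = 15/0.091 = 164.83516
h_f = f*(L/D)*v^2/(2g) = 0.018 * 164.83516 * 6.1009 / 19.62 = 0.922608 m

0.922608 m


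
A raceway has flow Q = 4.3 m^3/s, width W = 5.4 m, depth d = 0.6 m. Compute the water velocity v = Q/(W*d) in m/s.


Cross-sectional area = W * d = 5.4 * 0.6 = 3.24 m^2
Velocity = Q / A = 4.3 / 3.24 = 1.32716 m/s

1.32716 m/s


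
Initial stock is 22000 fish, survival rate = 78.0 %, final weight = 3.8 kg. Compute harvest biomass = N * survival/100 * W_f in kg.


Survivors = 22000 * 78.0/100 = 17160 fish
Harvest biomass = survivors * W_f = 17160 * 3.8 = 65208 kg

65208 kg


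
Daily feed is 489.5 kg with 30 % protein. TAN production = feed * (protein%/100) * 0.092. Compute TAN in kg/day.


Protein in feed = 489.5 * 30/100 = 146.85 kg/day
TAN = protein * 0.092 = 146.85 * 0.092 = 13.5102 kg/day

13.5102 kg/day


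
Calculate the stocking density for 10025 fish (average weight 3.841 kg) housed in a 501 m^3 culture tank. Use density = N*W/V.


Total biomass = 10025 fish * 3.841 kg = 38506.025 kg
Density = total biomass / volume = 38506.025 / 501 = 76.8583 kg/m^3

76.8583 kg/m^3


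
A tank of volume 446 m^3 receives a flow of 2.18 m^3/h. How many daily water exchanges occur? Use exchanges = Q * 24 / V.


Daily flow volume = 2.18 m^3/h * 24 h = 52.32 m^3/day
Exchanges = daily flow / tank volume = 52.32 / 446 = 0.117309 exchanges/day

0.117309 exchanges/day


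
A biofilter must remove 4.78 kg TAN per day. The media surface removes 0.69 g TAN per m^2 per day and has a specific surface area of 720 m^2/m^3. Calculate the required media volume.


A = 4.78*1000 / 0.69 = 6927.5362 m^2
V = 6927.5362 / 720 = 9.62158

9.62158 m^3


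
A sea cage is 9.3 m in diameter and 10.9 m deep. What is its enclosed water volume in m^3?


r = d/2 = 9.3/2 = 4.65 m
Base area = pi*r^2 = pi*4.65^2 = 67.929087 m^2
Volume = 67.929087 * 10.9 = 740.427 m^3

740.427 m^3


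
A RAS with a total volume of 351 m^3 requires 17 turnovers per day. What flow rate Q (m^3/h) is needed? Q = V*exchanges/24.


Daily recirculation volume = 351 m^3 * 17 = 5967 m^3/day
Flow rate Q = daily volume / 24 h = 5967 / 24 = 248.625 m^3/h

248.625 m^3/h


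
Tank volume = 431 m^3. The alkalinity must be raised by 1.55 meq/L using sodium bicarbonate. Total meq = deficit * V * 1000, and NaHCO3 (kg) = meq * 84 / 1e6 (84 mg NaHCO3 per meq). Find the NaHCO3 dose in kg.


Tank volume in L = 431 m^3 * 1000 = 431000 L
Total meq required = 1.55 meq/L * 431000 L = 668050 meq
NaHCO3 mass = 668050 meq * 84 mg/meq / 1e6 = 56.1162 kg

56.1162 kg


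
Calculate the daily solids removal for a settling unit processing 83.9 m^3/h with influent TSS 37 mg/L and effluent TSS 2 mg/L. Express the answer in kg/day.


Concentration drop: TSS_in - TSS_out = 37 - 2 = 35 mg/L
Hourly solids removed = Q * dTSS = 83.9 m^3/h * 35 mg/L = 2936.5 g/h  (m^3/h * mg/L = g/h)
Daily solids removed = 2936.5 * 24 = 70476 g/day
Convert g to kg: 70476 / 1000 = 70.476 kg/day

70.476 kg/day


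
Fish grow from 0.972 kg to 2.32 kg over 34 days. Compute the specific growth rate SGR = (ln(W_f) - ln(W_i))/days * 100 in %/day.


ln(W_f) = ln(2.32) = 0.84156719
ln(W_i) = ln(0.972) = -0.028399475
ln(W_f) - ln(W_i) = 0.84156719 - -0.028399475 = 0.86996666
SGR = 0.86996666 / 34 * 100 = 2.55873 %/day

2.55873 %/day


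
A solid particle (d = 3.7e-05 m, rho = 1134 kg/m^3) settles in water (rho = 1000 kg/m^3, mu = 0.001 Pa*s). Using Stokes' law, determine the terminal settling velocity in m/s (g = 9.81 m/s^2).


Density difference: rho_p - rho_f = 1134 - 1000 = 134 kg/m^3
d^2 = (3.7e-05)^2 = 1.369e-09 m^2
Numerator = (rho_p - rho_f) * g * d^2 = 134 * 9.81 * 1.369e-09 = 1.7996053e-06
Denominator = 18 * mu = 18 * 0.001 = 0.018
v_s = 1.7996053e-06 / 0.018 = 9.99781e-05 m/s
Check: Re = rho_f * v_s * d / mu = 1000 * 9.99781e-05 * 3.7e-05 / 0.001 = 0.0037 < 1, so Stokes' law applies.

9.99781e-05 m/s


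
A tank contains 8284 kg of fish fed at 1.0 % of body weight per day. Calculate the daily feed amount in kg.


Feeding rate fraction = 1.0% / 100 = 0.01
Daily feed = 8284 kg * 0.01 = 82.84 kg/day

82.84 kg/day


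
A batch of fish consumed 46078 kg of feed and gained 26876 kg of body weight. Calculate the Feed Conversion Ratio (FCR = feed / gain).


FCR = feed consumed / weight gained
FCR = 46078 kg / 26876 kg = 1.71447

1.71447


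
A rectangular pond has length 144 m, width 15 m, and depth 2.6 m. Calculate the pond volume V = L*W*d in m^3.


Base area = L * W = 144 * 15 = 2160 m^2
Volume = area * depth = 2160 * 2.6 = 5616 m^3

5616 m^3


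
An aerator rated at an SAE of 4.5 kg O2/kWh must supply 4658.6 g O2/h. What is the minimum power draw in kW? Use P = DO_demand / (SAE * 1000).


SAE in g O2/kWh = 4.5 * 1000 = 4500 g/kWh
P = DO_demand / SAE_g = 4658.6 / 4500 = 1.03524 kW

1.03524 kW


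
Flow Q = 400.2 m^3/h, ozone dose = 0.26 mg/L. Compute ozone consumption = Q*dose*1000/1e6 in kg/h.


O3 demand (mg/h) = Q * dose * 1000 = 400.2 * 0.26 * 1000 = 104052 mg/h
Convert mg to kg: 104052 / 1e6 = 0.104052 kg/h

0.104052 kg/h


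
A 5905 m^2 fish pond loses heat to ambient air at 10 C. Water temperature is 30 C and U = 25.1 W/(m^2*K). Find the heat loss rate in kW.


Temperature difference dT = 30 - 10 = 20 K
Heat loss (W) = U * A * dT = 25.1 * 5905 * 20 = 2964310 W
Convert to kW: 2964310 / 1000 = 2964.31 kW

2964.31 kW


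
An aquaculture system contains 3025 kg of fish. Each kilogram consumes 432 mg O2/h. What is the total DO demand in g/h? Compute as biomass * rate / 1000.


Total O2 consumption (mg/h) = 3025 kg * 432 mg/(kg*h) = 1306800 mg/h
Convert to g/h: 1306800 / 1000 = 1306.8 g/h

1306.8 g/h


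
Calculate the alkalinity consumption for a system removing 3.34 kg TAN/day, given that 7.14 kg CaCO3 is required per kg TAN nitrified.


Alkalinity factor: 7.14 kg CaCO3 consumed per kg TAN nitrified
alk = 3.34 kg TAN * 7.14 = 23.8476 kg CaCO3/day

23.8476 kg CaCO3/day


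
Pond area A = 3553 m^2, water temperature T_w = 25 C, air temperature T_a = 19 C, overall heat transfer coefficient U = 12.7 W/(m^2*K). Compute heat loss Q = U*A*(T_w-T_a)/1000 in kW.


Temperature difference dT = 25 - 19 = 6 K
Heat loss (W) = U * A * dT = 12.7 * 3553 * 6 = 270738.6 W
Convert to kW: 270738.6 / 1000 = 270.7386 kW

270.7386 kW


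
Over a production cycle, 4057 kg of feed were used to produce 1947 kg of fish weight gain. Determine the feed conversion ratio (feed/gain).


FCR = feed consumed / weight gained
FCR = 4057 kg / 1947 kg = 2.08372

2.08372


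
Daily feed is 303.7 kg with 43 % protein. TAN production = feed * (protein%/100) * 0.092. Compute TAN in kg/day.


Protein in feed = 303.7 * 43/100 = 130.591 kg/day
TAN = protein * 0.092 = 130.591 * 0.092 = 12.014372 kg/day

12.014372 kg/day


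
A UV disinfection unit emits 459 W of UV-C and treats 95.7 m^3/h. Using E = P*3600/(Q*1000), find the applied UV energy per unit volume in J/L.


Energy delivered per hour = 459 W * 3600 s = 1652400 J/h
Volume treated per hour = 95.7 m^3/h * 1000 = 95700 L/h
dose = 1652400 / 95700 = 17.2665 J/L

17.2665 J/L


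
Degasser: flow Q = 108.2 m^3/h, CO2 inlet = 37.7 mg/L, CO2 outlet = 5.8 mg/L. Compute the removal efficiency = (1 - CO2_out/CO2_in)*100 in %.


CO2_out / CO2_in = 5.8 / 37.7 = 0.15384615
Fraction remaining = 0.15384615
efficiency = (1 - 0.15384615) * 100 = 84.6154 %

84.6154 %


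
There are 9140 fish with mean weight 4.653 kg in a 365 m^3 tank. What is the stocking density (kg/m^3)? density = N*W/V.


Total biomass = 9140 fish * 4.653 kg = 42528.42 kg
Density = total biomass / volume = 42528.42 / 365 = 116.516 kg/m^3

116.516 kg/m^3


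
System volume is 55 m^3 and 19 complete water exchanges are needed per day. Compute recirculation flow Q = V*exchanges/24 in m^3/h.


Daily recirculation volume = 55 m^3 * 19 = 1045 m^3/day
Flow rate Q = daily volume / 24 h = 1045 / 24 = 43.5417 m^3/h

43.5417 m^3/h


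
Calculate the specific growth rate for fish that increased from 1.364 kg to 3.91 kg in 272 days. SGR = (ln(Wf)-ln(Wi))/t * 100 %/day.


ln(W_f) = ln(3.91) = 1.3635374
ln(W_i) = ln(1.364) = 0.31042156
ln(W_f) - ln(W_i) = 1.3635374 - 0.31042156 = 1.0531158
SGR = 1.0531158 / 272 * 100 = 0.387175 %/day

0.387175 %/day


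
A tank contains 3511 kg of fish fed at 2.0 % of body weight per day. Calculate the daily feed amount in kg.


Feeding rate fraction = 2.0% / 100 = 0.02
Daily feed = 3511 kg * 0.02 = 70.22 kg/day

70.22 kg/day


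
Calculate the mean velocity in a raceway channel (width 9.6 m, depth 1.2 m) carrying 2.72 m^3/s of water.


Cross-sectional area = W * d = 9.6 * 1.2 = 11.52 m^2
Velocity = Q / A = 2.72 / 11.52 = 0.236111 m/s

0.236111 m/s


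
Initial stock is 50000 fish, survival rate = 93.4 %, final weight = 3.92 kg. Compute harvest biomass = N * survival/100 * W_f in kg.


Survivors = 50000 * 93.4/100 = 46700 fish
Harvest biomass = survivors * W_f = 46700 * 3.92 = 183064 kg

183064 kg


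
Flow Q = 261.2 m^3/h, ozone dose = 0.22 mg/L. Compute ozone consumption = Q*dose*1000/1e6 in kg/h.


O3 demand (mg/h) = Q * dose * 1000 = 261.2 * 0.22 * 1000 = 57464 mg/h
Convert mg to kg: 57464 / 1e6 = 0.057464 kg/h

0.057464 kg/h


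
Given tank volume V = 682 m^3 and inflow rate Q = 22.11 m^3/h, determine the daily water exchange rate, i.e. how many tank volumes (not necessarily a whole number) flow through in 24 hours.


Daily flow volume = 22.11 m^3/h * 24 h = 530.64 m^3/day
Exchanges = daily flow / tank volume = 530.64 / 682 = 0.778065 exchanges/day

0.778065 exchanges/day


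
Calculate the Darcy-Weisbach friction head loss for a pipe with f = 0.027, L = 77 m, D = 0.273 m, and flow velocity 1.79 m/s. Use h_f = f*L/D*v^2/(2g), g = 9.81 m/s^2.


v^2 = 1.79^2 = 3.2041 m^2/s^2
L/D = 77/0.273 = 282.05128
h_f = f*(L/D)*v^2/(2g) = 0.027 * 282.05128 * 3.2041 / 19.62 = 1.24365 m

1.24365 m


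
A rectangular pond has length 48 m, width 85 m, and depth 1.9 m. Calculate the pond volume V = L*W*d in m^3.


Base area = L * W = 48 * 85 = 4080 m^2
Volume = area * depth = 4080 * 1.9 = 7752 m^3

7752 m^3


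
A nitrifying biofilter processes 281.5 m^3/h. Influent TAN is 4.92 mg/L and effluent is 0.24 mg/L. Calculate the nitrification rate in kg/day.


Concentration drop: TAN_in - TAN_out = 4.92 - 0.24 = 4.68 mg/L
Hourly TAN removed = Q * dTAN = 281.5 m^3/h * 4.68 mg/L = 1317.42 g/h  (m^3/h * mg/L = g/h)
Daily TAN removed = 1317.42 * 24 = 31618.08 g/day
Convert to kg/day: 31618.08 / 1000 = 31.61808 kg/day

31.61808 kg/day


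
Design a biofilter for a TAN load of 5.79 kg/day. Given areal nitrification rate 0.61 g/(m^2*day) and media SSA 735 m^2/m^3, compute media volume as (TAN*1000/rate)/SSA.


A = 5.79*1000 / 0.61 = 9491.8033 m^2
V = 9491.8033 / 735 = 12.914

12.914 m^3


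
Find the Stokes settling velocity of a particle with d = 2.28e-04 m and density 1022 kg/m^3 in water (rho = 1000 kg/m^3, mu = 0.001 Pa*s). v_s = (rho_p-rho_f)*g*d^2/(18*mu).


Density difference: rho_p - rho_f = 1022 - 1000 = 22 kg/m^3
d^2 = (2.28e-04)^2 = 5.1984e-08 m^2
Numerator = (rho_p - rho_f) * g * d^2 = 22 * 9.81 * 5.1984e-08 = 1.1219187e-05
Denominator = 18 * mu = 18 * 0.001 = 0.018
v_s = 1.1219187e-05 / 0.018 = 6.23288e-04 m/s
Check: Re = rho_f * v_s * d / mu = 1000 * 6.23288e-04 * 2.28e-04 / 0.001 = 0.142 < 1, so Stokes' law applies.

6.23288e-04 m/s


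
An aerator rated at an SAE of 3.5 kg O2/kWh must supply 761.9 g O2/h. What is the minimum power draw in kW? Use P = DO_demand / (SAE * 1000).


SAE in g O2/kWh = 3.5 * 1000 = 3500 g/kWh
P = DO_demand / SAE_g = 761.9 / 3500 = 0.217686 kW

0.217686 kW


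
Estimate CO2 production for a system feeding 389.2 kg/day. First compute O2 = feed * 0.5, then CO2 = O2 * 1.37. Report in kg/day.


O2 = 389.2 * 0.5 = 194.6
CO2 = 194.6 * 1.37 = 266.602

266.602 kg/day


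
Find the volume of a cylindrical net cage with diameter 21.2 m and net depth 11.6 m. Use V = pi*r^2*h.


r = d/2 = 21.2/2 = 10.6 m
Base area = pi*r^2 = pi*10.6^2 = 352.98935 m^2
Volume = 352.98935 * 11.6 = 4094.68 m^3

4094.68 m^3


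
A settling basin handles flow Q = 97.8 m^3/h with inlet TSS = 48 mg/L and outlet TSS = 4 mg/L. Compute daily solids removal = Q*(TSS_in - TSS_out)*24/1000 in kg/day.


Concentration drop: TSS_in - TSS_out = 48 - 4 = 44 mg/L
Hourly solids removed = Q * dTSS = 97.8 m^3/h * 44 mg/L = 4303.2 g/h  (m^3/h * mg/L = g/h)
Daily solids removed = 4303.2 * 24 = 103276.8 g/day
Convert g to kg: 103276.8 / 1000 = 103.2768 kg/day

103.2768 kg/day


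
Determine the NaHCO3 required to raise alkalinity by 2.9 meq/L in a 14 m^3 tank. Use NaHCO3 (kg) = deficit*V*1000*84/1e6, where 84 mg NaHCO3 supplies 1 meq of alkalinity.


Tank volume in L = 14 m^3 * 1000 = 14000 L
Total meq required = 2.9 meq/L * 14000 L = 40600 meq
NaHCO3 mass = 40600 meq * 84 mg/meq / 1e6 = 3.4104 kg

3.4104 kg


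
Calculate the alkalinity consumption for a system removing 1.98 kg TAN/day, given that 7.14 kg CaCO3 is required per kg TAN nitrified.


Alkalinity factor: 7.14 kg CaCO3 consumed per kg TAN nitrified
alk = 1.98 kg TAN * 7.14 = 14.1372 kg CaCO3/day

14.1372 kg CaCO3/day


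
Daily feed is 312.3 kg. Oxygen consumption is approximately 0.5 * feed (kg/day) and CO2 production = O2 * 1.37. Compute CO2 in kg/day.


O2 = 312.3 * 0.5 = 156.15
CO2 = 156.15 * 1.37 = 213.9255

213.9255 kg/day


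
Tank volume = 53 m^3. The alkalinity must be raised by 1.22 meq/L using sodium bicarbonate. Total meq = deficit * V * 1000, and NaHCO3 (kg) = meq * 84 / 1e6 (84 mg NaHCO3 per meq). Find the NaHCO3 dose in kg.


Tank volume in L = 53 m^3 * 1000 = 53000 L
Total meq required = 1.22 meq/L * 53000 L = 64660 meq
NaHCO3 mass = 64660 meq * 84 mg/meq / 1e6 = 5.43144 kg

5.43144 kg


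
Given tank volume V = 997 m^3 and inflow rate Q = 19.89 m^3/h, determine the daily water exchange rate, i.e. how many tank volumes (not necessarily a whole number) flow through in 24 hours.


Daily flow volume = 19.89 m^3/h * 24 h = 477.36 m^3/day
Exchanges = daily flow / tank volume = 477.36 / 997 = 0.478796 exchanges/day

0.478796 exchanges/day


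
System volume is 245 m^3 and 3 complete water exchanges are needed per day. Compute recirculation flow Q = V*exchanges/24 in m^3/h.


Daily recirculation volume = 245 m^3 * 3 = 735 m^3/day
Flow rate Q = daily volume / 24 h = 735 / 24 = 30.625 m^3/h

30.625 m^3/h


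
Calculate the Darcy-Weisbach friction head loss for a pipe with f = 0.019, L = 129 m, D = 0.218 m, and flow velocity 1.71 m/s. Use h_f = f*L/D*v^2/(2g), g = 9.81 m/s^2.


v^2 = 1.71^2 = 2.9241 m^2/s^2
L/D = 129/0.218 = 591.74312
h_f = f*(L/D)*v^2/(2g) = 0.019 * 591.74312 * 2.9241 / 19.62 = 1.67564 m

1.67564 m


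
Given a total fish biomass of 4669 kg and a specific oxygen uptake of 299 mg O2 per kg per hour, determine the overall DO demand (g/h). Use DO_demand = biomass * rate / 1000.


Total O2 consumption (mg/h) = 4669 kg * 299 mg/(kg*h) = 1396031 mg/h
Convert to g/h: 1396031 / 1000 = 1396.031 g/h

1396.031 g/h


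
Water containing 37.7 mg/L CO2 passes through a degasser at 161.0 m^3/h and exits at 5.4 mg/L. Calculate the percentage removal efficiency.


CO2_out / CO2_in = 5.4 / 37.7 = 0.14323607
Fraction remaining = 0.14323607
efficiency = (1 - 0.14323607) * 100 = 85.6764 %

85.6764 %


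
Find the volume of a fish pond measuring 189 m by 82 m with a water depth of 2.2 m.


Base area = L * W = 189 * 82 = 15498 m^2
Volume = area * depth = 15498 * 2.2 = 34095.6 m^3

34095.6 m^3


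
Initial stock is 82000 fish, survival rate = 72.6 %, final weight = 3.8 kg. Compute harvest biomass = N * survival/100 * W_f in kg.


Survivors = 82000 * 72.6/100 = 59532 fish
Harvest biomass = survivors * W_f = 59532 * 3.8 = 226221.6 kg

226221.6 kg


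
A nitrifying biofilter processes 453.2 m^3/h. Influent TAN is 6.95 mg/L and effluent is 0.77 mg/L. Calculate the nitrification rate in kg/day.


Concentration drop: TAN_in - TAN_out = 6.95 - 0.77 = 6.18 mg/L
Hourly TAN removed = Q * dTAN = 453.2 m^3/h * 6.18 mg/L = 2800.776 g/h  (m^3/h * mg/L = g/h)
Daily TAN removed = 2800.776 * 24 = 67218.624 g/day
Convert to kg/day: 67218.624 / 1000 = 67.218624 kg/day

67.218624 kg/day


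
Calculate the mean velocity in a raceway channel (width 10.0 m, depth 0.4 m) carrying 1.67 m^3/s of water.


Cross-sectional area = W * d = 10.0 * 0.4 = 4 m^2
Velocity = Q / A = 1.67 / 4 = 0.4175 m/s

0.4175 m/s


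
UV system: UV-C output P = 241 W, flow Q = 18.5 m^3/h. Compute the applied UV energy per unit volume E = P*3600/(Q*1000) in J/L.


Energy delivered per hour = 241 W * 3600 s = 867600 J/h
Volume treated per hour = 18.5 m^3/h * 1000 = 18500 L/h
dose = 867600 / 18500 = 46.8973 J/L

46.8973 J/L


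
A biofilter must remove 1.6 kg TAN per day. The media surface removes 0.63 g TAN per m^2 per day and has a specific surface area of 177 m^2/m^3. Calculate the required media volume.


A = 1.6*1000 / 0.63 = 2539.6825 m^2
V = 2539.6825 / 177 = 14.3485

14.3485 m^3


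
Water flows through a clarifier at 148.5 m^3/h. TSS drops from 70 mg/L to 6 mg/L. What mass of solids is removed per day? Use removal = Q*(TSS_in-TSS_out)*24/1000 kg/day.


Concentration drop: TSS_in - TSS_out = 70 - 6 = 64 mg/L
Hourly solids removed = Q * dTSS = 148.5 m^3/h * 64 mg/L = 9504 g/h  (m^3/h * mg/L = g/h)
Daily solids removed = 9504 * 24 = 228096 g/day
Convert g to kg: 228096 / 1000 = 228.096 kg/day

228.096 kg/day


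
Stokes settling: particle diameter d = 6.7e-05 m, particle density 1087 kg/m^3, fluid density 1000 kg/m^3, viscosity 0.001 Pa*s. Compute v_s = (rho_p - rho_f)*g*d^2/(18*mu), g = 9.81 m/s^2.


Density difference: rho_p - rho_f = 1087 - 1000 = 87 kg/m^3
d^2 = (6.7e-05)^2 = 4.489e-09 m^2
Numerator = (rho_p - rho_f) * g * d^2 = 87 * 9.81 * 4.489e-09 = 3.8312268e-06
Denominator = 18 * mu = 18 * 0.001 = 0.018
v_s = 3.8312268e-06 / 0.018 = 2.12846e-04 m/s
Check: Re = rho_f * v_s * d / mu = 1000 * 2.12846e-04 * 6.7e-05 / 0.001 = 0.0143 < 1, so Stokes' law applies.

2.12846e-04 m/s


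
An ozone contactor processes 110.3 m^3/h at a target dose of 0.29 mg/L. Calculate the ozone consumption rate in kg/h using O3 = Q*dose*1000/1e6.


O3 demand (mg/h) = Q * dose * 1000 = 110.3 * 0.29 * 1000 = 31987 mg/h
Convert mg to kg: 31987 / 1e6 = 0.031987 kg/h

0.031987 kg/h


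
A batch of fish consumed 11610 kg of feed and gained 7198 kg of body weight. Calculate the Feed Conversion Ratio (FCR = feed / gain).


FCR = feed consumed / weight gained
FCR = 11610 kg / 7198 kg = 1.61295

1.61295


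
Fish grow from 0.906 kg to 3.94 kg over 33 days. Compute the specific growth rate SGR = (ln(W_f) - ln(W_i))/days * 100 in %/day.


ln(W_f) = ln(3.94) = 1.3711807
ln(W_i) = ln(0.906) = -0.098715973
ln(W_f) - ln(W_i) = 1.3711807 - -0.098715973 = 1.4698967
SGR = 1.4698967 / 33 * 100 = 4.45423 %/day

4.45423 %/day


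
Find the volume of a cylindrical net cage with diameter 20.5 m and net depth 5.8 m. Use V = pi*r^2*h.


r = d/2 = 20.5/2 = 10.25 m
Base area = pi*r^2 = pi*10.25^2 = 330.06358 m^2
Volume = 330.06358 * 5.8 = 1914.37 m^3

1914.37 m^3


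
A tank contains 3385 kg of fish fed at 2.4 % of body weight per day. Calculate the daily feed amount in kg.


Feeding rate fraction = 2.4% / 100 = 0.024
Daily feed = 3385 kg * 0.024 = 81.24 kg/day

81.24 kg/day


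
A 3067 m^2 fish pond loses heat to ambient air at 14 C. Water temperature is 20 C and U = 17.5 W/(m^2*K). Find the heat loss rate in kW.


Temperature difference dT = 20 - 14 = 6 K
Heat loss (W) = U * A * dT = 17.5 * 3067 * 6 = 322035 W
Convert to kW: 322035 / 1000 = 322.035 kW

322.035 kW


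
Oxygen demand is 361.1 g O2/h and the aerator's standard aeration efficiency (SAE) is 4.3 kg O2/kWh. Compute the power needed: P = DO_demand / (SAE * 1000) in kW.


SAE in g O2/kWh = 4.3 * 1000 = 4300 g/kWh
P = DO_demand / SAE_g = 361.1 / 4300 = 0.0839767 kW

0.0839767 kW


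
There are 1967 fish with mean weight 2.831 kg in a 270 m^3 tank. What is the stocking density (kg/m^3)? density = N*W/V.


Total biomass = 1967 fish * 2.831 kg = 5568.577 kg
Density = total biomass / volume = 5568.577 / 270 = 20.6244 kg/m^3

20.6244 kg/m^3


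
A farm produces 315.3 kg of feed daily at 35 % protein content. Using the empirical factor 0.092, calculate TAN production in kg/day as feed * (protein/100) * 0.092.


Protein in feed = 315.3 * 35/100 = 110.355 kg/day
TAN = protein * 0.092 = 110.355 * 0.092 = 10.15266 kg/day

10.15266 kg/day


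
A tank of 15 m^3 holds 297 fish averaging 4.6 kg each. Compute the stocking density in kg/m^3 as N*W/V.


Total biomass = 297 fish * 4.6 kg = 1366.2 kg
Density = total biomass / volume = 1366.2 / 15 = 91.08 kg/m^3

91.08 kg/m^3


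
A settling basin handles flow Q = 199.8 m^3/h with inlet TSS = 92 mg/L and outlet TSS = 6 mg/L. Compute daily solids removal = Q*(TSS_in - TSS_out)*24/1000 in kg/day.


Concentration drop: TSS_in - TSS_out = 92 - 6 = 86 mg/L
Hourly solids removed = Q * dTSS = 199.8 m^3/h * 86 mg/L = 17182.8 g/h  (m^3/h * mg/L = g/h)
Daily solids removed = 17182.8 * 24 = 412387.2 g/day
Convert g to kg: 412387.2 / 1000 = 412.3872 kg/day

412.3872 kg/day
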